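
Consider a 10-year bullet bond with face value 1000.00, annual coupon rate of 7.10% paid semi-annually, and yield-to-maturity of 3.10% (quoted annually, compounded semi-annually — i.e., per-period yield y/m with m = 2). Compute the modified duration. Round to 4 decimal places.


Coupon per period c = face * coupon_rate / m = 35.500000
Periods per year m = 2; per-period yield y/m = 0.015500
Number of cashflows N = 20
Cashflows (t years, CF_t, discount factor 1/(1+y/m)^(m*t), PV):
  t = 0.5000: CF_t = 35.500000, DF = 0.984737, PV = 34.958149
  t = 1.0000: CF_t = 35.500000, DF = 0.969706, PV = 34.424568
  t = 1.5000: CF_t = 35.500000, DF = 0.954905, PV = 33.899131
  t = 2.0000: CF_t = 35.500000, DF = 0.940330, PV = 33.381715
  t = 2.5000: CF_t = 35.500000, DF = 0.925977, PV = 32.872196
  t = 3.0000: CF_t = 35.500000, DF = 0.911844, PV = 32.370454
  t = 3.5000: CF_t = 35.500000, DF = 0.897926, PV = 31.876370
  t = 4.0000: CF_t = 35.500000, DF = 0.884220, PV = 31.389828
  t = 4.5000: CF_t = 35.500000, DF = 0.870724, PV = 30.910712
  t = 5.0000: CF_t = 35.500000, DF = 0.857434, PV = 30.438909
  t = 5.5000: CF_t = 35.500000, DF = 0.844347, PV = 29.974307
  t = 6.0000: CF_t = 35.500000, DF = 0.831459, PV = 29.516796
  t = 6.5000: CF_t = 35.500000, DF = 0.818768, PV = 29.066269
  t = 7.0000: CF_t = 35.500000, DF = 0.806271, PV = 28.622619
  t = 7.5000: CF_t = 35.500000, DF = 0.793964, PV = 28.185740
  t = 8.0000: CF_t = 35.500000, DF = 0.781846, PV = 27.755529
  t = 8.5000: CF_t = 35.500000, DF = 0.769912, PV = 27.331885
  t = 9.0000: CF_t = 35.500000, DF = 0.758161, PV = 26.914707
  t = 9.5000: CF_t = 35.500000, DF = 0.746589, PV = 26.503896
  t = 10.0000: CF_t = 1035.500000, DF = 0.735193, PV = 761.292495
Price P = sum_t PV_t = 1341.686273
First compute Macaulay numerator sum_t t * PV_t:
  t * PV_t at t = 0.5000: 17.479074
  t * PV_t at t = 1.0000: 34.424568
  t * PV_t at t = 1.5000: 50.848697
  t * PV_t at t = 2.0000: 66.763430
  t * PV_t at t = 2.5000: 82.180489
  t * PV_t at t = 3.0000: 97.111361
  t * PV_t at t = 3.5000: 111.567295
  t * PV_t at t = 4.0000: 125.559311
  t * PV_t at t = 4.5000: 139.098202
  t * PV_t at t = 5.0000: 152.194543
  t * PV_t at t = 5.5000: 164.858687
  t * PV_t at t = 6.0000: 177.100779
  t * PV_t at t = 6.5000: 188.930750
  t * PV_t at t = 7.0000: 200.358331
  t * PV_t at t = 7.5000: 211.393048
  t * PV_t at t = 8.0000: 222.044232
  t * PV_t at t = 8.5000: 232.321021
  t * PV_t at t = 9.0000: 242.232362
  t * PV_t at t = 9.5000: 251.787016
  t * PV_t at t = 10.0000: 7612.924950
Macaulay duration D = 10381.178145 / 1341.686273 = 7.737411
Modified duration = D / (1 + y/m) = 7.737411 / (1 + 0.015500) = 7.619312

Answer: Modified duration = 7.6193


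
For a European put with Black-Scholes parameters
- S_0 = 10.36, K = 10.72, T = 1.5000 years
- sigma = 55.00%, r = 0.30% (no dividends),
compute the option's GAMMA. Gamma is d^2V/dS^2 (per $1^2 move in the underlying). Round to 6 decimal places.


d1 = 0.2927750109; d2 = -0.3808346684
phi(d1) = 0.3822053931; exp(-qT) = 1.0000000000; exp(-rT) = 0.9955101098
Gamma = exp(-qT) * phi(d1) / (S * sigma * sqrt(T)) = 1.0000000000 * 0.3822053931 / (10.3600 * 0.5500 * 1.2247448714) = 0.054768

Answer: Gamma = 0.054768


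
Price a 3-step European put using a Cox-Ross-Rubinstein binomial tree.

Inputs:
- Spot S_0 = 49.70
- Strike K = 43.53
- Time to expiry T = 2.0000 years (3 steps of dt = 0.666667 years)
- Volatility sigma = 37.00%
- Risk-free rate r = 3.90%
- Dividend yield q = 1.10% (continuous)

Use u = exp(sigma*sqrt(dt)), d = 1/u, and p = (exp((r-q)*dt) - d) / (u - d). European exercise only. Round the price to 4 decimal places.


dt = T/N = 0.666667
u = exp(sigma*sqrt(dt)) = 1.352702; d = 1/u = 0.739261
p = (exp((r-q)*dt) - d) / (u - d) = 0.455759
Discount per step: exp(-r*dt) = 0.974335
Stock lattice S(k, i) with i counting down-moves:
  k=0: S(0,0) = 49.7000
  k=1: S(1,0) = 67.2293; S(1,1) = 36.7413
  k=2: S(2,0) = 90.9411; S(2,1) = 49.7000; S(2,2) = 27.1614
  k=3: S(3,0) = 123.0162; S(3,1) = 67.2293; S(3,2) = 36.7413; S(3,3) = 20.0794
Terminal payoffs V(N, i) = max(K - S_T, 0):
  V(3,0) = 0.000000; V(3,1) = 0.000000; V(3,2) = 6.788710; V(3,3) = 23.450614
Backward induction: V(k, i) = exp(-r*dt) * [p * V(k+1, i) + (1-p) * V(k+1, i+1)].
  V(2,0) = exp(-r*dt) * [p*0.000000 + (1-p)*0.000000] = 0.000000
  V(2,1) = exp(-r*dt) * [p*0.000000 + (1-p)*6.788710] = 3.599873
  V(2,2) = exp(-r*dt) * [p*6.788710 + (1-p)*23.450614] = 15.449845
  V(1,0) = exp(-r*dt) * [p*0.000000 + (1-p)*3.599873] = 1.908917
  V(1,1) = exp(-r*dt) * [p*3.599873 + (1-p)*15.449845] = 9.791209
  V(0,0) = exp(-r*dt) * [p*1.908917 + (1-p)*9.791209] = 6.039696

Answer: Price = V(0,0) = 6.0397


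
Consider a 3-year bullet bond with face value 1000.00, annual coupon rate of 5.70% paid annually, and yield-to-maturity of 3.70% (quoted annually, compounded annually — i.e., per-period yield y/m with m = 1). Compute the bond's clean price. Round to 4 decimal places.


Answer: Price = 1055.8194

Derivation:
Coupon per period c = face * coupon_rate / m = 57.000000
Periods per year m = 1; per-period yield y/m = 0.037000
Number of cashflows N = 3
Cashflows (t years, CF_t, discount factor 1/(1+y/m)^(m*t), PV):
  t = 1.0000: CF_t = 57.000000, DF = 0.964320, PV = 54.966249
  t = 2.0000: CF_t = 57.000000, DF = 0.929913, PV = 53.005062
  t = 3.0000: CF_t = 1057.000000, DF = 0.896734, PV = 947.848044
Price P = sum_t PV_t = 1055.819354


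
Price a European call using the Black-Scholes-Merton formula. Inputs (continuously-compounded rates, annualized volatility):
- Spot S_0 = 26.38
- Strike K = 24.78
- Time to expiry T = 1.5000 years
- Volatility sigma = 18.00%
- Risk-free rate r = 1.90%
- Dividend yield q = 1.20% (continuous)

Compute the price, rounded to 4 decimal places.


Answer: Price = 3.2257

Derivation:
d1 = (ln(S/K) + (r - q + 0.5*sigma^2) * T) / (sigma * sqrt(T)) = 0.44167598
d2 = d1 - sigma * sqrt(T) = 0.22122191
exp(-rT) = 0.97190229; exp(-qT) = 0.98216103
C = S_0 * exp(-qT) * N(d1) - K * exp(-rT) * N(d2)
N(d1) = 0.67063815; N(d2) = 0.58754017
C = 26.3800 * 0.98216103 * 0.67063815 - 24.7800 * 0.97190229 * 0.58754017 = 3.2257


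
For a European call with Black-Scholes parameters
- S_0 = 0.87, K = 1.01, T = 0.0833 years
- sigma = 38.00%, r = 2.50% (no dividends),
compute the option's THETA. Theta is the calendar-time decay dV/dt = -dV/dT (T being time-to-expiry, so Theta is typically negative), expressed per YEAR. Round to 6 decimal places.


d1 = -1.2866755455; d2 = -1.3963501551
phi(d1) = 0.1743473835; exp(-qT) = 1.0000000000; exp(-rT) = 0.9979196669
Theta = -S*exp(-qT)*phi(d1)*sigma/(2*sqrt(T)) - r*K*exp(-rT)*N(d2) + q*S*exp(-qT)*N(d1)
N(d1) = 0.0991037001; N(d2) = 0.0813045386; sqrt(T) = 0.2886173938
Term 1 = -0.8700 * 1.0000000000 * 0.1743473835 * 0.3800 / (2 * 0.2886173938) = -0.0998540736
Term 2 = -0.0250 * 1.0100 * 0.9979196669 * 0.0813045386 = -0.0020486688
Term 3 = 0 (no dividend yield, q = 0)
Theta = -0.0998540736 + (-0.0020486688) + (0.0000000000) = -0.101903

Answer: Theta = -0.101903


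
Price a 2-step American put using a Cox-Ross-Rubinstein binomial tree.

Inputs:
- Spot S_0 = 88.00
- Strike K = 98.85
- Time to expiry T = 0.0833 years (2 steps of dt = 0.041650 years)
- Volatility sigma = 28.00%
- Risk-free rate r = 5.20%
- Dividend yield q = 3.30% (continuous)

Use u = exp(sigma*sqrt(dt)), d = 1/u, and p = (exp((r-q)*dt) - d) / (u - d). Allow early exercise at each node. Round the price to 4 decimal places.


dt = T/N = 0.041650
u = exp(sigma*sqrt(dt)) = 1.058808; d = 1/u = 0.944459
p = (exp((r-q)*dt) - d) / (u - d) = 0.492641
Discount per step: exp(-r*dt) = 0.997837
Stock lattice S(k, i) with i counting down-moves:
  k=0: S(0,0) = 88.0000
  k=1: S(1,0) = 93.1751; S(1,1) = 83.1124
  k=2: S(2,0) = 98.6545; S(2,1) = 88.0000; S(2,2) = 78.4962
Terminal payoffs V(N, i) = max(K - S_T, 0):
  V(2,0) = 0.195537; V(2,1) = 10.850000; V(2,2) = 20.353805
Backward induction: V(k, i) = exp(-r*dt) * [p * V(k+1, i) + (1-p) * V(k+1, i+1)]; then take max(V_cont, immediate exercise) for American.
  V(1,0) = exp(-r*dt) * [p*0.195537 + (1-p)*10.850000] = 5.589054; exercise = 5.674935; V(1,0) = max -> 5.674935
  V(1,1) = exp(-r*dt) * [p*10.850000 + (1-p)*20.353805] = 15.637933; exercise = 15.737635; V(1,1) = max -> 15.737635
  V(0,0) = exp(-r*dt) * [p*5.674935 + (1-p)*15.737635] = 10.757011; exercise = 10.850000; V(0,0) = max -> 10.850000

Answer: Price = V(0,0) = 10.8500


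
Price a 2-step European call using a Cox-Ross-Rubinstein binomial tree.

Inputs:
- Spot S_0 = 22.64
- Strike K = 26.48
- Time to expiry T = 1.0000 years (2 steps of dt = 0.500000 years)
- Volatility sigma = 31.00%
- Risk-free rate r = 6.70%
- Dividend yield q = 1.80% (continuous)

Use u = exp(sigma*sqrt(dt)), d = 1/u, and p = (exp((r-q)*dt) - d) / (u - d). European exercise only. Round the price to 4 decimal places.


Answer: Price = V(0,0) = 2.0272

Derivation:
dt = T/N = 0.500000
u = exp(sigma*sqrt(dt)) = 1.245084; d = 1/u = 0.803159
p = (exp((r-q)*dt) - d) / (u - d) = 0.501542
Discount per step: exp(-r*dt) = 0.967055
Stock lattice S(k, i) with i counting down-moves:
  k=0: S(0,0) = 22.6400
  k=1: S(1,0) = 28.1887; S(1,1) = 18.1835
  k=2: S(2,0) = 35.0973; S(2,1) = 22.6400; S(2,2) = 14.6042
Terminal payoffs V(N, i) = max(S_T - K, 0):
  V(2,0) = 8.617309; V(2,1) = 0.000000; V(2,2) = 0.000000
Backward induction: V(k, i) = exp(-r*dt) * [p * V(k+1, i) + (1-p) * V(k+1, i+1)].
  V(1,0) = exp(-r*dt) * [p*8.617309 + (1-p)*0.000000] = 4.179552
  V(1,1) = exp(-r*dt) * [p*0.000000 + (1-p)*0.000000] = 0.000000
  V(0,0) = exp(-r*dt) * [p*4.179552 + (1-p)*0.000000] = 2.027159


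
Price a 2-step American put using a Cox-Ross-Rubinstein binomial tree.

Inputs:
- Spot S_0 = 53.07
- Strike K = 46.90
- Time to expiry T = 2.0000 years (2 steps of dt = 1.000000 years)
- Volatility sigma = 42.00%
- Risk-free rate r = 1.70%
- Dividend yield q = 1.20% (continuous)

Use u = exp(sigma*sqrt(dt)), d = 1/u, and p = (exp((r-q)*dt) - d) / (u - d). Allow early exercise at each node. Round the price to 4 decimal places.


dt = T/N = 1.000000
u = exp(sigma*sqrt(dt)) = 1.521962; d = 1/u = 0.657047
p = (exp((r-q)*dt) - d) / (u - d) = 0.402312
Discount per step: exp(-r*dt) = 0.983144
Stock lattice S(k, i) with i counting down-moves:
  k=0: S(0,0) = 53.0700
  k=1: S(1,0) = 80.7705; S(1,1) = 34.8695
  k=2: S(2,0) = 122.9296; S(2,1) = 53.0700; S(2,2) = 22.9109
Terminal payoffs V(N, i) = max(K - S_T, 0):
  V(2,0) = 0.000000; V(2,1) = 0.000000; V(2,2) = 23.989123
Backward induction: V(k, i) = exp(-r*dt) * [p * V(k+1, i) + (1-p) * V(k+1, i+1)]; then take max(V_cont, immediate exercise) for American.
  V(1,0) = exp(-r*dt) * [p*0.000000 + (1-p)*0.000000] = 0.000000; exercise = 0.000000; V(1,0) = max -> 0.000000
  V(1,1) = exp(-r*dt) * [p*0.000000 + (1-p)*23.989123] = 14.096321; exercise = 12.030525; V(1,1) = max -> 14.096321
  V(0,0) = exp(-r*dt) * [p*0.000000 + (1-p)*14.096321] = 8.283182; exercise = 0.000000; V(0,0) = max -> 8.283182

Answer: Price = V(0,0) = 8.2832


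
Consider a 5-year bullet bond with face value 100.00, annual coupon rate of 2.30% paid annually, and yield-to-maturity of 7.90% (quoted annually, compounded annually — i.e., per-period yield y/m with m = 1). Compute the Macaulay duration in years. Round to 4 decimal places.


Answer: Macaulay duration = 4.7446 years

Derivation:
Coupon per period c = face * coupon_rate / m = 2.300000
Periods per year m = 1; per-period yield y/m = 0.079000
Number of cashflows N = 5
Cashflows (t years, CF_t, discount factor 1/(1+y/m)^(m*t), PV):
  t = 1.0000: CF_t = 2.300000, DF = 0.926784, PV = 2.131603
  t = 2.0000: CF_t = 2.300000, DF = 0.858929, PV = 1.975536
  t = 3.0000: CF_t = 2.300000, DF = 0.796041, PV = 1.830895
  t = 4.0000: CF_t = 2.300000, DF = 0.737758, PV = 1.696845
  t = 5.0000: CF_t = 102.300000, DF = 0.683743, PV = 69.946890
Price P = sum_t PV_t = 77.581769
Macaulay numerator sum_t t * PV_t:
  t * PV_t at t = 1.0000: 2.131603
  t * PV_t at t = 2.0000: 3.951072
  t * PV_t at t = 3.0000: 5.492686
  t * PV_t at t = 4.0000: 6.787378
  t * PV_t at t = 5.0000: 349.734451
Macaulay duration D = (sum_t t * PV_t) / P = 368.097190 / 77.581769 = 4.744635


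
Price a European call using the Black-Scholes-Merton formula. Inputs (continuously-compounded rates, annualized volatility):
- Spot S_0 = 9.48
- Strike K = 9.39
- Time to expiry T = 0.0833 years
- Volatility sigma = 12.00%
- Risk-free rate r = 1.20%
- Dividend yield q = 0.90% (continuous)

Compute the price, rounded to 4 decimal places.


d1 = (ln(S/K) + (r - q + 0.5*sigma^2) * T) / (sigma * sqrt(T)) = 0.29995544
d2 = d1 - sigma * sqrt(T) = 0.26532136
exp(-rT) = 0.99900090; exp(-qT) = 0.99925058
C = S_0 * exp(-qT) * N(d1) - K * exp(-rT) * N(d2)
N(d1) = 0.61789443; N(d2) = 0.60461904
C = 9.4800 * 0.99925058 * 0.61789443 - 9.3900 * 0.99900090 * 0.60461904 = 0.1815

Answer: Price = 0.1815


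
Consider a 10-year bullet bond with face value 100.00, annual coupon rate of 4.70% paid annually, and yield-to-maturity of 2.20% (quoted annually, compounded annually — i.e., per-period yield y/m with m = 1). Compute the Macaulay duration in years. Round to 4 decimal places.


Coupon per period c = face * coupon_rate / m = 4.700000
Periods per year m = 1; per-period yield y/m = 0.022000
Number of cashflows N = 10
Cashflows (t years, CF_t, discount factor 1/(1+y/m)^(m*t), PV):
  t = 1.0000: CF_t = 4.700000, DF = 0.978474, PV = 4.598826
  t = 2.0000: CF_t = 4.700000, DF = 0.957411, PV = 4.499830
  t = 3.0000: CF_t = 4.700000, DF = 0.936801, PV = 4.402964
  t = 4.0000: CF_t = 4.700000, DF = 0.916635, PV = 4.308184
  t = 5.0000: CF_t = 4.700000, DF = 0.896903, PV = 4.215445
  t = 6.0000: CF_t = 4.700000, DF = 0.877596, PV = 4.124701
  t = 7.0000: CF_t = 4.700000, DF = 0.858704, PV = 4.035911
  t = 8.0000: CF_t = 4.700000, DF = 0.840220, PV = 3.949032
  t = 9.0000: CF_t = 4.700000, DF = 0.822133, PV = 3.864024
  t = 10.0000: CF_t = 104.700000, DF = 0.804435, PV = 84.224361
Price P = sum_t PV_t = 122.223278
Macaulay numerator sum_t t * PV_t:
  t * PV_t at t = 1.0000: 4.598826
  t * PV_t at t = 2.0000: 8.999659
  t * PV_t at t = 3.0000: 13.208893
  t * PV_t at t = 4.0000: 17.232737
  t * PV_t at t = 5.0000: 21.077223
  t * PV_t at t = 6.0000: 24.748207
  t * PV_t at t = 7.0000: 28.251377
  t * PV_t at t = 8.0000: 31.592259
  t * PV_t at t = 9.0000: 34.776214
  t * PV_t at t = 10.0000: 842.243608
Macaulay duration D = (sum_t t * PV_t) / P = 1026.729003 / 122.223278 = 8.400437

Answer: Macaulay duration = 8.4004 years


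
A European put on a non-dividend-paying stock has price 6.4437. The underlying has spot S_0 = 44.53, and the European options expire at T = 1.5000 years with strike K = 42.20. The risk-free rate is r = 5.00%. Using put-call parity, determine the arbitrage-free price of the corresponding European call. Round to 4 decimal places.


Put-call parity: C - P = S_0 * exp(-qT) - K * exp(-rT).
S_0 * exp(-qT) = 44.5300 * 1.00000000 = 44.53000000
K * exp(-rT) = 42.2000 * 0.92774349 = 39.15077512
C = P + S*exp(-qT) - K*exp(-rT)
C = 6.4437 + 44.53000000 - 39.15077512 = 11.8229

Answer: Call price = 11.8229


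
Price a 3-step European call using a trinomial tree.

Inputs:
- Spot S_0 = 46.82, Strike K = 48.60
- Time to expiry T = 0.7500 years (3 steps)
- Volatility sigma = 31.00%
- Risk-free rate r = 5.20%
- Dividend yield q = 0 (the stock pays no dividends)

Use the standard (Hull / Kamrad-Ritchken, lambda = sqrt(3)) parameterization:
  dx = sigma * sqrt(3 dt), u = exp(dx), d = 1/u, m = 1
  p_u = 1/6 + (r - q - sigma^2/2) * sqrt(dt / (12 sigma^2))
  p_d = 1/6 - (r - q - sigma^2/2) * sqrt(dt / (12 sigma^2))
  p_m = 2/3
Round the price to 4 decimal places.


dt = T/N = 0.250000; dx = sigma*sqrt(3*dt) = 0.268468
u = exp(dx) = 1.307959; d = 1/u = 0.764550
p_u = 0.168506, p_m = 0.666667, p_d = 0.164828
Discount per step: exp(-r*dt) = 0.987084
Stock lattice S(k, j) with j the centered position index:
  k=0: S(0,+0) = 46.8200
  k=1: S(1,-1) = 35.7962; S(1,+0) = 46.8200; S(1,+1) = 61.2386
  k=2: S(2,-2) = 27.3680; S(2,-1) = 35.7962; S(2,+0) = 46.8200; S(2,+1) = 61.2386; S(2,+2) = 80.0976
  k=3: S(3,-3) = 20.9242; S(3,-2) = 27.3680; S(3,-1) = 35.7962; S(3,+0) = 46.8200; S(3,+1) = 61.2386; S(3,+2) = 80.0976; S(3,+3) = 104.7644
Terminal payoffs V(N, j) = max(S_T - K, 0):
  V(3,-3) = 0.000000; V(3,-2) = 0.000000; V(3,-1) = 0.000000; V(3,+0) = 0.000000; V(3,+1) = 12.638638; V(3,+2) = 31.497626; V(3,+3) = 56.164407
Backward induction: V(k, j) = exp(-r*dt) * [p_u * V(k+1, j+1) + p_m * V(k+1, j) + p_d * V(k+1, j-1)]
  V(2,-2) = exp(-r*dt) * [p_u*0.000000 + p_m*0.000000 + p_d*0.000000] = 0.000000
  V(2,-1) = exp(-r*dt) * [p_u*0.000000 + p_m*0.000000 + p_d*0.000000] = 0.000000
  V(2,+0) = exp(-r*dt) * [p_u*12.638638 + p_m*0.000000 + p_d*0.000000] = 2.102177
  V(2,+1) = exp(-r*dt) * [p_u*31.497626 + p_m*12.638638 + p_d*0.000000] = 13.555914
  V(2,+2) = exp(-r*dt) * [p_u*56.164407 + p_m*31.497626 + p_d*12.638638] = 32.125286
  V(1,-1) = exp(-r*dt) * [p_u*2.102177 + p_m*0.000000 + p_d*0.000000] = 0.349654
  V(1,+0) = exp(-r*dt) * [p_u*13.555914 + p_m*2.102177 + p_d*0.000000] = 3.638098
  V(1,+1) = exp(-r*dt) * [p_u*32.125286 + p_m*13.555914 + p_d*2.102177] = 14.605953
  V(0,+0) = exp(-r*dt) * [p_u*14.605953 + p_m*3.638098 + p_d*0.349654] = 4.880360

Answer: Price = V(0,0) = 4.8804


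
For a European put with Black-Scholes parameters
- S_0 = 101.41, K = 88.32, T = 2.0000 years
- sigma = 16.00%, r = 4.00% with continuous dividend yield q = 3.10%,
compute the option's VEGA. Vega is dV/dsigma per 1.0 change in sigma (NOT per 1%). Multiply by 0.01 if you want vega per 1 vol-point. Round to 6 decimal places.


d1 = 0.8034727212; d2 = 0.5771985512
phi(d1) = 0.2888861133; exp(-qT) = 0.9398828868; exp(-rT) = 0.9231163464
Vega = S * exp(-qT) * phi(d1) * sqrt(T) = 101.4100 * 0.9398828868 * 0.2888861133 * 1.4142135624 = 38.940022

Answer: Vega = 38.940022


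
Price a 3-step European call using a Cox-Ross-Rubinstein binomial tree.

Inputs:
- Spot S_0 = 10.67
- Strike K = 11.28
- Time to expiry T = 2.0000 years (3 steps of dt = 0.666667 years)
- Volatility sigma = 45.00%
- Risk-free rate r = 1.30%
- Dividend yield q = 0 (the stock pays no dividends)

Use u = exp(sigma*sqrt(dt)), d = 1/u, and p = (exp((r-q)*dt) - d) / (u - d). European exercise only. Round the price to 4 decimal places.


Answer: Price = V(0,0) = 2.7501

Derivation:
dt = T/N = 0.666667
u = exp(sigma*sqrt(dt)) = 1.444009; d = 1/u = 0.692516
p = (exp((r-q)*dt) - d) / (u - d) = 0.420746
Discount per step: exp(-r*dt) = 0.991371
Stock lattice S(k, i) with i counting down-moves:
  k=0: S(0,0) = 10.6700
  k=1: S(1,0) = 15.4076; S(1,1) = 7.3891
  k=2: S(2,0) = 22.2487; S(2,1) = 10.6700; S(2,2) = 5.1171
  k=3: S(3,0) = 32.1273; S(3,1) = 15.4076; S(3,2) = 7.3891; S(3,3) = 3.5437
Terminal payoffs V(N, i) = max(S_T - K, 0):
  V(3,0) = 20.847310; V(3,1) = 4.127579; V(3,2) = 0.000000; V(3,3) = 0.000000
Backward induction: V(k, i) = exp(-r*dt) * [p * V(k+1, i) + (1-p) * V(k+1, i+1)].
  V(2,0) = exp(-r*dt) * [p*20.847310 + (1-p)*4.127579] = 11.066024
  V(2,1) = exp(-r*dt) * [p*4.127579 + (1-p)*0.000000] = 1.721678
  V(2,2) = exp(-r*dt) * [p*0.000000 + (1-p)*0.000000] = 0.000000
  V(1,0) = exp(-r*dt) * [p*11.066024 + (1-p)*1.721678] = 5.604495
  V(1,1) = exp(-r*dt) * [p*1.721678 + (1-p)*0.000000] = 0.718139
  V(0,0) = exp(-r*dt) * [p*5.604495 + (1-p)*0.718139] = 2.750118


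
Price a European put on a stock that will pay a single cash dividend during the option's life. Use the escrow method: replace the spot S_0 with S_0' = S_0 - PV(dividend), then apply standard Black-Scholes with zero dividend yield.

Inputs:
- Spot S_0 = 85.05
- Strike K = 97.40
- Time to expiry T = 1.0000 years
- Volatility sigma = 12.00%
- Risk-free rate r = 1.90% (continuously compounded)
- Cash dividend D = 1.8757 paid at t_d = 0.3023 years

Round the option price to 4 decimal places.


PV(D) = D * exp(-r * t_d) = 1.8757 * 0.99427276 = 1.86495742
S_0' = S_0 - PV(D) = 85.0500 - 1.86495742 = 83.18504258
d1 = (ln(S_0'/K) + (r + sigma^2/2)*T) / (sigma*sqrt(T)) = -1.09632213
d2 = d1 - sigma*sqrt(T) = -1.21632213
exp(-rT) = 0.98117936
N(-d1) = 0.86353109; N(-d2) = 0.88806888
P = K * exp(-rT) * N(-d2) - S_0' * N(-d1) = 97.4000 * 0.98117936 * 0.88806888 - 83.18504258 * 0.86353109 = 13.0371

Answer: Price = 13.0371


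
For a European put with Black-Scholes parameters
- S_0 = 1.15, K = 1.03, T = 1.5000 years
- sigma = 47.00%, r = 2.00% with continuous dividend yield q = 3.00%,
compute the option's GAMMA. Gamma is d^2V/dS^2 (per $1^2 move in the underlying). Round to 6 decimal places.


Answer: Gamma = 0.519906

Derivation:
d1 = 0.4532044882; d2 = -0.1224256013
phi(d1) = 0.3600056017; exp(-qT) = 0.9559974818; exp(-rT) = 0.9704455335
Gamma = exp(-qT) * phi(d1) / (S * sigma * sqrt(T)) = 0.9559974818 * 0.3600056017 / (1.1500 * 0.4700 * 1.2247448714) = 0.519906


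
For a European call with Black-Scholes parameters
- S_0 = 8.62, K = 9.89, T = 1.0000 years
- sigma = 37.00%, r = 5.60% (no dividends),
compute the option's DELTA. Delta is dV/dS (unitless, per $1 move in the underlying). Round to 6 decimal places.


Answer: Delta = 0.485998

Derivation:
d1 = -0.0351055702; d2 = -0.4051055702
phi(d1) = 0.3986965277; exp(-qT) = 1.0000000000; exp(-rT) = 0.9455391359
N(d1) = 0.4859977799
Delta = exp(-qT) * N(d1) = 1.0000000000 * 0.4859977799 = 0.485998


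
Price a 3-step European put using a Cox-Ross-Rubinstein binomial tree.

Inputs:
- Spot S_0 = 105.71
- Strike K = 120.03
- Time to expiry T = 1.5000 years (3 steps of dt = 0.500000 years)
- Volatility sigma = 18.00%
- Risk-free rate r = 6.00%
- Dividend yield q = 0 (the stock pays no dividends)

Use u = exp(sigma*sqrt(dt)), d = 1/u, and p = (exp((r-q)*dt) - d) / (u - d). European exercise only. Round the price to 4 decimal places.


dt = T/N = 0.500000
u = exp(sigma*sqrt(dt)) = 1.135734; d = 1/u = 0.880488
p = (exp((r-q)*dt) - d) / (u - d) = 0.587537
Discount per step: exp(-r*dt) = 0.970446
Stock lattice S(k, i) with i counting down-moves:
  k=0: S(0,0) = 105.7100
  k=1: S(1,0) = 120.0585; S(1,1) = 93.0764
  k=2: S(2,0) = 136.3545; S(2,1) = 105.7100; S(2,2) = 81.9526
  k=3: S(3,0) = 154.8624; S(3,1) = 120.0585; S(3,2) = 93.0764; S(3,3) = 72.1583
Terminal payoffs V(N, i) = max(K - S_T, 0):
  V(3,0) = 0.000000; V(3,1) = 0.000000; V(3,2) = 26.953636; V(3,3) = 47.871735
Backward induction: V(k, i) = exp(-r*dt) * [p * V(k+1, i) + (1-p) * V(k+1, i+1)].
  V(2,0) = exp(-r*dt) * [p*0.000000 + (1-p)*0.000000] = 0.000000
  V(2,1) = exp(-r*dt) * [p*0.000000 + (1-p)*26.953636] = 10.788799
  V(2,2) = exp(-r*dt) * [p*26.953636 + (1-p)*47.871735] = 34.529975
  V(1,0) = exp(-r*dt) * [p*0.000000 + (1-p)*10.788799] = 4.318460
  V(1,1) = exp(-r*dt) * [p*10.788799 + (1-p)*34.529975] = 19.972882
  V(0,0) = exp(-r*dt) * [p*4.318460 + (1-p)*19.972882] = 10.456865

Answer: Price = V(0,0) = 10.4569


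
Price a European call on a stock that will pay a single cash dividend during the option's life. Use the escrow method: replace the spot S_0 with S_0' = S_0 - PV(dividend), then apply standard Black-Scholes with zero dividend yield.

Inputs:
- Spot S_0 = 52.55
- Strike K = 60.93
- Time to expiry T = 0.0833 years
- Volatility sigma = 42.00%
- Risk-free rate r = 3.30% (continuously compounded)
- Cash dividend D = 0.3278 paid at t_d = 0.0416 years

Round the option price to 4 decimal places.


PV(D) = D * exp(-r * t_d) = 0.3278 * 0.99862814 = 0.32735030
S_0' = S_0 - PV(D) = 52.5500 - 0.32735030 = 52.22264970
d1 = (ln(S_0'/K) + (r + sigma^2/2)*T) / (sigma*sqrt(T)) = -1.18886510
d2 = d1 - sigma*sqrt(T) = -1.31008440
exp(-rT) = 0.99725487
N(d1) = 0.11724638; N(d2) = 0.09508364
C = S_0' * N(d1) - K * exp(-rT) * N(d2) = 52.22264970 * 0.11724638 - 60.9300 * 0.99725487 * 0.09508364 = 0.3454

Answer: Price = 0.3454


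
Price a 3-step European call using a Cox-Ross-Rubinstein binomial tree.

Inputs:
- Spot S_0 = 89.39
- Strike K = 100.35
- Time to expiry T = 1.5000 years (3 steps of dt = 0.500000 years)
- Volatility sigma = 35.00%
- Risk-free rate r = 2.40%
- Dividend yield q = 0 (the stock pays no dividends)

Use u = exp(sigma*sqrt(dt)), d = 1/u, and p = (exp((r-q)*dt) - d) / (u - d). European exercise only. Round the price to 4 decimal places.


Answer: Price = V(0,0) = 13.0580

Derivation:
dt = T/N = 0.500000
u = exp(sigma*sqrt(dt)) = 1.280803; d = 1/u = 0.780760
p = (exp((r-q)*dt) - d) / (u - d) = 0.462585
Discount per step: exp(-r*dt) = 0.988072
Stock lattice S(k, i) with i counting down-moves:
  k=0: S(0,0) = 89.3900
  k=1: S(1,0) = 114.4910; S(1,1) = 69.7921
  k=2: S(2,0) = 146.6404; S(2,1) = 89.3900; S(2,2) = 54.4909
  k=3: S(3,0) = 187.8175; S(3,1) = 114.4910; S(3,2) = 69.7921; S(3,3) = 42.5443
Terminal payoffs V(N, i) = max(S_T - K, 0):
  V(3,0) = 87.467536; V(3,1) = 14.140997; V(3,2) = 0.000000; V(3,3) = 0.000000
Backward induction: V(k, i) = exp(-r*dt) * [p * V(k+1, i) + (1-p) * V(k+1, i+1)].
  V(2,0) = exp(-r*dt) * [p*87.467536 + (1-p)*14.140997] = 47.487438
  V(2,1) = exp(-r*dt) * [p*14.140997 + (1-p)*0.000000] = 6.463379
  V(2,2) = exp(-r*dt) * [p*0.000000 + (1-p)*0.000000] = 0.000000
  V(1,0) = exp(-r*dt) * [p*47.487438 + (1-p)*6.463379] = 25.137013
  V(1,1) = exp(-r*dt) * [p*6.463379 + (1-p)*0.000000] = 2.954195
  V(0,0) = exp(-r*dt) * [p*25.137013 + (1-p)*2.954195] = 13.057984


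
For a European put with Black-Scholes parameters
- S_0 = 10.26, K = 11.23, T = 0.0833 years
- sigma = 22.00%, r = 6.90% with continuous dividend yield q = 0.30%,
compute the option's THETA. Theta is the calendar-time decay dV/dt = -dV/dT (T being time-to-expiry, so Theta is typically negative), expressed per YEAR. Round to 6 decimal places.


d1 = -1.3043734273; d2 = -1.3678692540
phi(d1) = 0.1703954184; exp(-qT) = 0.9997501312; exp(-rT) = 0.9942687864
Theta = -S*exp(-qT)*phi(d1)*sigma/(2*sqrt(T)) + r*K*exp(-rT)*N(-d2) - q*S*exp(-qT)*N(-d1)
N(-d1) = 0.9039468546; N(-d2) = 0.9143234974; sqrt(T) = 0.2886173938
Term 1 = -10.2600 * 0.9997501312 * 0.1703954184 * 0.2200 / (2 * 0.2886173938) = -0.6661421713
Term 2 = 0.0690 * 11.2300 * 0.9942687864 * 0.9143234974 = 0.7044213876
Term 3 = -0.0030 * 10.2600 * 0.9997501312 * 0.9039468546 = -0.0278165320
Theta = -0.6661421713 + (0.7044213876) + (-0.0278165320) = 0.010463

Answer: Theta = 0.010463


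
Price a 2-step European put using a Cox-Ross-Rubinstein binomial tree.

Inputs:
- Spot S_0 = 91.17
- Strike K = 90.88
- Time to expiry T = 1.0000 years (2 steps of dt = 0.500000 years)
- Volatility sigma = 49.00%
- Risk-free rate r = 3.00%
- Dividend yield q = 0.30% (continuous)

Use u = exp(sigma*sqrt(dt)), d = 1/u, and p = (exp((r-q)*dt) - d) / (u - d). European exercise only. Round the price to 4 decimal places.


dt = T/N = 0.500000
u = exp(sigma*sqrt(dt)) = 1.414084; d = 1/u = 0.707171
p = (exp((r-q)*dt) - d) / (u - d) = 0.433462
Discount per step: exp(-r*dt) = 0.985112
Stock lattice S(k, i) with i counting down-moves:
  k=0: S(0,0) = 91.1700
  k=1: S(1,0) = 128.9221; S(1,1) = 64.4728
  k=2: S(2,0) = 182.3067; S(2,1) = 91.1700; S(2,2) = 45.5933
Terminal payoffs V(N, i) = max(K - S_T, 0):
  V(2,0) = 0.000000; V(2,1) = 0.000000; V(2,2) = 45.286678
Backward induction: V(k, i) = exp(-r*dt) * [p * V(k+1, i) + (1-p) * V(k+1, i+1)].
  V(1,0) = exp(-r*dt) * [p*0.000000 + (1-p)*0.000000] = 0.000000
  V(1,1) = exp(-r*dt) * [p*0.000000 + (1-p)*45.286678] = 25.274633
  V(0,0) = exp(-r*dt) * [p*0.000000 + (1-p)*25.274633] = 14.105850

Answer: Price = V(0,0) = 14.1058


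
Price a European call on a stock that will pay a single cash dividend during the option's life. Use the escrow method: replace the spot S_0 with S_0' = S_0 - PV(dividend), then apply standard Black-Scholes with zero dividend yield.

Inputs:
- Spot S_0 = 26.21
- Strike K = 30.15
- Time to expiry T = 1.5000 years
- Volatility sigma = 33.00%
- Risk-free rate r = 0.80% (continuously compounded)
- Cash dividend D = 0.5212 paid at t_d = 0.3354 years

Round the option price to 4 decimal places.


Answer: Price = 2.6827

Derivation:
PV(D) = D * exp(-r * t_d) = 0.5212 * 0.99732040 = 0.51980339
S_0' = S_0 - PV(D) = 26.2100 - 0.51980339 = 25.69019661
d1 = (ln(S_0'/K) + (r + sigma^2/2)*T) / (sigma*sqrt(T)) = -0.16429014
d2 = d1 - sigma*sqrt(T) = -0.56845595
exp(-rT) = 0.98807171
N(d1) = 0.43475137; N(d2) = 0.28486270
C = S_0' * N(d1) - K * exp(-rT) * N(d2) = 25.69019661 * 0.43475137 - 30.1500 * 0.98807171 * 0.28486270 = 2.6827


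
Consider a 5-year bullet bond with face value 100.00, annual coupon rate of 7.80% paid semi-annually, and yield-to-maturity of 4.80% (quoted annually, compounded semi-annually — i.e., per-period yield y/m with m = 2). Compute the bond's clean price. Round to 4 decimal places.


Coupon per period c = face * coupon_rate / m = 3.900000
Periods per year m = 2; per-period yield y/m = 0.024000
Number of cashflows N = 10
Cashflows (t years, CF_t, discount factor 1/(1+y/m)^(m*t), PV):
  t = 0.5000: CF_t = 3.900000, DF = 0.976562, PV = 3.808594
  t = 1.0000: CF_t = 3.900000, DF = 0.953674, PV = 3.719330
  t = 1.5000: CF_t = 3.900000, DF = 0.931323, PV = 3.632158
  t = 2.0000: CF_t = 3.900000, DF = 0.909495, PV = 3.547029
  t = 2.5000: CF_t = 3.900000, DF = 0.888178, PV = 3.463896
  t = 3.0000: CF_t = 3.900000, DF = 0.867362, PV = 3.382711
  t = 3.5000: CF_t = 3.900000, DF = 0.847033, PV = 3.303428
  t = 4.0000: CF_t = 3.900000, DF = 0.827181, PV = 3.226004
  t = 4.5000: CF_t = 3.900000, DF = 0.807794, PV = 3.150395
  t = 5.0000: CF_t = 103.900000, DF = 0.788861, PV = 81.962648
Price P = sum_t PV_t = 113.196193

Answer: Price = 113.1962


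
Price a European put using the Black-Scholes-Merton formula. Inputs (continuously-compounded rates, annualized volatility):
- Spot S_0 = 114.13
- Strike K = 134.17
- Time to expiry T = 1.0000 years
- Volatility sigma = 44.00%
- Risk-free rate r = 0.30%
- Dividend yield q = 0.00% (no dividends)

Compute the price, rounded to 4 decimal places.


Answer: Price = 32.7664

Derivation:
d1 = (ln(S/K) + (r - q + 0.5*sigma^2) * T) / (sigma * sqrt(T)) = -0.14083978
d2 = d1 - sigma * sqrt(T) = -0.58083978
exp(-rT) = 0.99700450; exp(-qT) = 1.00000000
P = K * exp(-rT) * N(-d2) - S_0 * exp(-qT) * N(-d1)
N(-d1) = 0.55600174; N(-d2) = 0.71932578
P = 134.1700 * 0.99700450 * 0.71932578 - 114.1300 * 1.00000000 * 0.55600174 = 32.7664


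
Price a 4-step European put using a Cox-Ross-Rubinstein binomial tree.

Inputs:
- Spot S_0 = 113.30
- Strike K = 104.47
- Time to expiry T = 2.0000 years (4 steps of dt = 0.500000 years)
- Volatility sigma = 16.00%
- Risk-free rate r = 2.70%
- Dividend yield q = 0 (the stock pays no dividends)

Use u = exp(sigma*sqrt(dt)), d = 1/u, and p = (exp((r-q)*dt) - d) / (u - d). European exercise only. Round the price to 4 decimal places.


dt = T/N = 0.500000
u = exp(sigma*sqrt(dt)) = 1.119785; d = 1/u = 0.893028
p = (exp((r-q)*dt) - d) / (u - d) = 0.531685
Discount per step: exp(-r*dt) = 0.986591
Stock lattice S(k, i) with i counting down-moves:
  k=0: S(0,0) = 113.3000
  k=1: S(1,0) = 126.8717; S(1,1) = 101.1801
  k=2: S(2,0) = 142.0691; S(2,1) = 113.3000; S(2,2) = 90.3567
  k=3: S(3,0) = 159.0869; S(3,1) = 126.8717; S(3,2) = 101.1801; S(3,3) = 80.6911
  k=4: S(4,0) = 178.1432; S(4,1) = 142.0691; S(4,2) = 113.3000; S(4,3) = 90.3567; S(4,4) = 72.0594
Terminal payoffs V(N, i) = max(K - S_T, 0):
  V(4,0) = 0.000000; V(4,1) = 0.000000; V(4,2) = 0.000000; V(4,3) = 14.113316; V(4,4) = 32.410596
Backward induction: V(k, i) = exp(-r*dt) * [p * V(k+1, i) + (1-p) * V(k+1, i+1)].
  V(3,0) = exp(-r*dt) * [p*0.000000 + (1-p)*0.000000] = 0.000000
  V(3,1) = exp(-r*dt) * [p*0.000000 + (1-p)*0.000000] = 0.000000
  V(3,2) = exp(-r*dt) * [p*0.000000 + (1-p)*14.113316] = 6.520855
  V(3,3) = exp(-r*dt) * [p*14.113316 + (1-p)*32.410596] = 22.378062
  V(2,0) = exp(-r*dt) * [p*0.000000 + (1-p)*0.000000] = 0.000000
  V(2,1) = exp(-r*dt) * [p*0.000000 + (1-p)*6.520855] = 3.012867
  V(2,2) = exp(-r*dt) * [p*6.520855 + (1-p)*22.378062] = 13.760010
  V(1,0) = exp(-r*dt) * [p*0.000000 + (1-p)*3.012867] = 1.392052
  V(1,1) = exp(-r*dt) * [p*3.012867 + (1-p)*13.760010] = 7.938030
  V(0,0) = exp(-r*dt) * [p*1.392052 + (1-p)*7.938030] = 4.397861

Answer: Price = V(0,0) = 4.3979


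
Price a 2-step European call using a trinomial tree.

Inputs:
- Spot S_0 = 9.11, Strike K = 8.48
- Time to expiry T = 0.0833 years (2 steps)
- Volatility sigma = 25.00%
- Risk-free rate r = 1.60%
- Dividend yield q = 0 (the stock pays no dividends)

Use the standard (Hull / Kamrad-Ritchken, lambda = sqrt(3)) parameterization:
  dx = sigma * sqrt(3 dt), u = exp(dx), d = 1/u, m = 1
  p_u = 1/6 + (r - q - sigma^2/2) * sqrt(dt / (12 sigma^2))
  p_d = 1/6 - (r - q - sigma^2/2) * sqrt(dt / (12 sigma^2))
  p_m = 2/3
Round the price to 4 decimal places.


Answer: Price = V(0,0) = 0.6976

Derivation:
dt = T/N = 0.041650; dx = sigma*sqrt(3*dt) = 0.088371
u = exp(dx) = 1.092393; d = 1/u = 0.915421
p_u = 0.163073, p_m = 0.666667, p_d = 0.170260
Discount per step: exp(-r*dt) = 0.999334
Stock lattice S(k, j) with j the centered position index:
  k=0: S(0,+0) = 9.1100
  k=1: S(1,-1) = 8.3395; S(1,+0) = 9.1100; S(1,+1) = 9.9517
  k=2: S(2,-2) = 7.6341; S(2,-1) = 8.3395; S(2,+0) = 9.1100; S(2,+1) = 9.9517; S(2,+2) = 10.8712
Terminal payoffs V(N, j) = max(S_T - K, 0):
  V(2,-2) = 0.000000; V(2,-1) = 0.000000; V(2,+0) = 0.630000; V(2,+1) = 1.471700; V(2,+2) = 2.391167
Backward induction: V(k, j) = exp(-r*dt) * [p_u * V(k+1, j+1) + p_m * V(k+1, j) + p_d * V(k+1, j-1)]
  V(1,-1) = exp(-r*dt) * [p_u*0.630000 + p_m*0.000000 + p_d*0.000000] = 0.102668
  V(1,+0) = exp(-r*dt) * [p_u*1.471700 + p_m*0.630000 + p_d*0.000000] = 0.659555
  V(1,+1) = exp(-r*dt) * [p_u*2.391167 + p_m*1.471700 + p_d*0.630000] = 1.477347
  V(0,+0) = exp(-r*dt) * [p_u*1.477347 + p_m*0.659555 + p_d*0.102668] = 0.697634


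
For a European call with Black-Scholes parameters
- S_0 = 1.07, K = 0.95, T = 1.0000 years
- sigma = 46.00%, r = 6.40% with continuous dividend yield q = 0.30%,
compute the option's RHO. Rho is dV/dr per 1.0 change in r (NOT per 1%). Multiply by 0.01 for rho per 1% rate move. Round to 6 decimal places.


Answer: Rho = 0.502612

Derivation:
d1 = 0.6211998758; d2 = 0.1611998758
phi(d1) = 0.3289389275; exp(-qT) = 0.9970044955; exp(-rT) = 0.9380049995
N(d2) = 0.5640320105
Rho = K*T*exp(-rT)*N(d2) = 0.9500 * 1.0000 * 0.9380049995 * 0.5640320105 = 0.502612


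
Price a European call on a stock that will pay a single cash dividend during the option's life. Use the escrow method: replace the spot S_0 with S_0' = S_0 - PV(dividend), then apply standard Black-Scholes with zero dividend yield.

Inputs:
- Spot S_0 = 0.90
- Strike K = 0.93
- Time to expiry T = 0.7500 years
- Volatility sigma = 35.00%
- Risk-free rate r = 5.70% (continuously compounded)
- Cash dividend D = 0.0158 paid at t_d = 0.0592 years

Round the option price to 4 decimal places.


PV(D) = D * exp(-r * t_d) = 0.0158 * 0.99663129 = 0.01574677
S_0' = S_0 - PV(D) = 0.9000 - 0.01574677 = 0.88425323
d1 = (ln(S_0'/K) + (r + sigma^2/2)*T) / (sigma*sqrt(T)) = 0.12618036
d2 = d1 - sigma*sqrt(T) = -0.17692853
exp(-rT) = 0.95815090
N(d1) = 0.55020542; N(d2) = 0.42978226
C = S_0' * N(d1) - K * exp(-rT) * N(d2) = 0.88425323 * 0.55020542 - 0.9300 * 0.95815090 * 0.42978226 = 0.1036

Answer: Price = 0.1036


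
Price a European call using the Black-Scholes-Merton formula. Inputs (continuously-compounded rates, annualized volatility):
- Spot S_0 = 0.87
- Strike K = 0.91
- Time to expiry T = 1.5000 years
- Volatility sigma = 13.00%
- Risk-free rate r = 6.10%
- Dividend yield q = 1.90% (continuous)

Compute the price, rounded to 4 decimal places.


Answer: Price = 0.0611

Derivation:
d1 = (ln(S/K) + (r - q + 0.5*sigma^2) * T) / (sigma * sqrt(T)) = 0.19296711
d2 = d1 - sigma * sqrt(T) = 0.03375028
exp(-rT) = 0.91256132; exp(-qT) = 0.97190229
C = S_0 * exp(-qT) * N(d1) - K * exp(-rT) * N(d2)
N(d1) = 0.57650764; N(d2) = 0.51346186
C = 0.8700 * 0.97190229 * 0.57650764 - 0.9100 * 0.91256132 * 0.51346186 = 0.0611


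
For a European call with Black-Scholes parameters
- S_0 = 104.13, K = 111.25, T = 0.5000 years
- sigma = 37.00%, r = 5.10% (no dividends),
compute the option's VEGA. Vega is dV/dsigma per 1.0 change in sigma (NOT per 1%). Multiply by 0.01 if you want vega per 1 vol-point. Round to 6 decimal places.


Answer: Vega = 29.365703

Derivation:
d1 = -0.0245186505; d2 = -0.2861481596
phi(d1) = 0.3988223835; exp(-qT) = 1.0000000000; exp(-rT) = 0.9748223790
Vega = S * exp(-qT) * phi(d1) * sqrt(T) = 104.1300 * 1.0000000000 * 0.3988223835 * 0.7071067812 = 29.365703


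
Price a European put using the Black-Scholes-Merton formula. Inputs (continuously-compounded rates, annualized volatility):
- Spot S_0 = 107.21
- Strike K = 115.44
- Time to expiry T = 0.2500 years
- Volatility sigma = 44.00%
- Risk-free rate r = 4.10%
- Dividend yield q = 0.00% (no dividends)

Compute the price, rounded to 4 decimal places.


d1 = (ln(S/K) + (r - q + 0.5*sigma^2) * T) / (sigma * sqrt(T)) = -0.17959721
d2 = d1 - sigma * sqrt(T) = -0.39959721
exp(-rT) = 0.98980235; exp(-qT) = 1.00000000
P = K * exp(-rT) * N(-d2) - S_0 * exp(-qT) * N(-d1)
N(-d1) = 0.57126560; N(-d2) = 0.65527339
P = 115.4400 * 0.98980235 * 0.65527339 - 107.2100 * 1.00000000 * 0.57126560 = 13.6280

Answer: Price = 13.6280


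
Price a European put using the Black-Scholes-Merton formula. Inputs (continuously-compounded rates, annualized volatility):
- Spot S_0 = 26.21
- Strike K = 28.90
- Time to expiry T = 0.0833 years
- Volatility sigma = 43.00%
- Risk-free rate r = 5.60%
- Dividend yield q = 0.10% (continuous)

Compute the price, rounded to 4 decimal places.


Answer: Price = 3.0039

Derivation:
d1 = (ln(S/K) + (r - q + 0.5*sigma^2) * T) / (sigma * sqrt(T)) = -0.68826931
d2 = d1 - sigma * sqrt(T) = -0.81237479
exp(-rT) = 0.99534606; exp(-qT) = 0.99991670
P = K * exp(-rT) * N(-d2) - S_0 * exp(-qT) * N(-d1)
N(-d1) = 0.75435840; N(-d2) = 0.79171170
P = 28.9000 * 0.99534606 * 0.79171170 - 26.2100 * 0.99991670 * 0.75435840 = 3.0039


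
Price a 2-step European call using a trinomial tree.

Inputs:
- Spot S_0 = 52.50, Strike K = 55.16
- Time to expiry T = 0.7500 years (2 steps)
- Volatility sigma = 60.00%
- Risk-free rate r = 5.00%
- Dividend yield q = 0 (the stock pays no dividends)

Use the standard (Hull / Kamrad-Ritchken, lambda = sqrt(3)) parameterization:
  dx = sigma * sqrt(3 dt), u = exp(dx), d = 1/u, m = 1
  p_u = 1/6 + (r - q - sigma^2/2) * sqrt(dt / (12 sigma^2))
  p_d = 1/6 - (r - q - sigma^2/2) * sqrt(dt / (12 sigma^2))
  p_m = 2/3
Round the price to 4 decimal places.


Answer: Price = V(0,0) = 9.3612

Derivation:
dt = T/N = 0.375000; dx = sigma*sqrt(3*dt) = 0.636396
u = exp(dx) = 1.889658; d = 1/u = 0.529196
p_u = 0.128365, p_m = 0.666667, p_d = 0.204968
Discount per step: exp(-r*dt) = 0.981425
Stock lattice S(k, j) with j the centered position index:
  k=0: S(0,+0) = 52.5000
  k=1: S(1,-1) = 27.7828; S(1,+0) = 52.5000; S(1,+1) = 99.2071
  k=2: S(2,-2) = 14.7026; S(2,-1) = 27.7828; S(2,+0) = 52.5000; S(2,+1) = 99.2071; S(2,+2) = 187.4675
Terminal payoffs V(N, j) = max(S_T - K, 0):
  V(2,-2) = 0.000000; V(2,-1) = 0.000000; V(2,+0) = 0.000000; V(2,+1) = 44.047069; V(2,+2) = 132.307477
Backward induction: V(k, j) = exp(-r*dt) * [p_u * V(k+1, j+1) + p_m * V(k+1, j) + p_d * V(k+1, j-1)]
  V(1,-1) = exp(-r*dt) * [p_u*0.000000 + p_m*0.000000 + p_d*0.000000] = 0.000000
  V(1,+0) = exp(-r*dt) * [p_u*44.047069 + p_m*0.000000 + p_d*0.000000] = 5.549077
  V(1,+1) = exp(-r*dt) * [p_u*132.307477 + p_m*44.047069 + p_d*0.000000] = 45.487433
  V(0,+0) = exp(-r*dt) * [p_u*45.487433 + p_m*5.549077 + p_d*0.000000] = 9.361203


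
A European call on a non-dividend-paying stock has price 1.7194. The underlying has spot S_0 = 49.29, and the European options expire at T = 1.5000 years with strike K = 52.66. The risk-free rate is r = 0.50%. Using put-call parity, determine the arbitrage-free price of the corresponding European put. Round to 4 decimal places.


Put-call parity: C - P = S_0 * exp(-qT) - K * exp(-rT).
S_0 * exp(-qT) = 49.2900 * 1.00000000 = 49.29000000
K * exp(-rT) = 52.6600 * 0.99252805 = 52.26652737
P = C - S*exp(-qT) + K*exp(-rT)
P = 1.7194 - 49.29000000 + 52.26652737 = 4.6959

Answer: Put price = 4.6959


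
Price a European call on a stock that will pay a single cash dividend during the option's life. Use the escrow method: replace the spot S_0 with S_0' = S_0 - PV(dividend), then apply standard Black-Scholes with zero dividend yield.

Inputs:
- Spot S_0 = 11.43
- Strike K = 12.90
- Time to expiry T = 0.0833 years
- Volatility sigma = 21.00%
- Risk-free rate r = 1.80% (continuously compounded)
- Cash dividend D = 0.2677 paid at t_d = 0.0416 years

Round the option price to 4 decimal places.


PV(D) = D * exp(-r * t_d) = 0.2677 * 0.99925148 = 0.26749962
S_0' = S_0 - PV(D) = 11.4300 - 0.26749962 = 11.16250038
d1 = (ln(S_0'/K) + (r + sigma^2/2)*T) / (sigma*sqrt(T)) = -2.33182604
d2 = d1 - sigma*sqrt(T) = -2.39243569
exp(-rT) = 0.99850172
N(d1) = 0.00985492; N(d2) = 0.00836848
C = S_0' * N(d1) - K * exp(-rT) * N(d2) = 11.16250038 * 0.00985492 - 12.9000 * 0.99850172 * 0.00836848 = 0.0022

Answer: Price = 0.0022
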